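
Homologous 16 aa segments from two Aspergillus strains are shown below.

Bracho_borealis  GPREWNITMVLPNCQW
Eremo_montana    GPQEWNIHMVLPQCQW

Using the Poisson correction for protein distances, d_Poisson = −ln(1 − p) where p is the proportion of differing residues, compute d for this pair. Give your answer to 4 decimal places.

0.2076

The sequences differ at positions 3 (R/Q), 8 (T/H), 13 (N/Q).
p = 3/16 = 0.187500.
d = −ln(1 − 0.187500) = −ln(0.812500) = 0.2076.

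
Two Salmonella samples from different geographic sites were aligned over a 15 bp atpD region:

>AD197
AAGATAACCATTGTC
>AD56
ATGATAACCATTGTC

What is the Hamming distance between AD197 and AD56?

1

The sequences differ at position 2 (A/T).
That gives 1 mismatch out of 15 aligned sites, so the Hamming distance is 1.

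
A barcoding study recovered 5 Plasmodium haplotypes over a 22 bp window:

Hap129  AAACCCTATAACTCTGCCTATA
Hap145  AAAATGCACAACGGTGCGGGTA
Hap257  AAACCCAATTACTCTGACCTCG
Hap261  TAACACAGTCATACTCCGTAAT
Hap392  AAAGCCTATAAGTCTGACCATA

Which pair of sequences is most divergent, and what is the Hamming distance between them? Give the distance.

16

Pairwise Hamming distances:
  Hap129 vs Hap145: 10
  Hap129 vs Hap257: 7
  Hap129 vs Hap261: 11
  Hap129 vs Hap392: 4
  Hap145 vs Hap257: 14
  Hap145 vs Hap261: 16
  Hap145 vs Hap392: 12
  Hap257 vs Hap261: 13
  Hap257 vs Hap392: 7
  Hap261 vs Hap392: 14
The largest is 16, between Hap145 and Hap261.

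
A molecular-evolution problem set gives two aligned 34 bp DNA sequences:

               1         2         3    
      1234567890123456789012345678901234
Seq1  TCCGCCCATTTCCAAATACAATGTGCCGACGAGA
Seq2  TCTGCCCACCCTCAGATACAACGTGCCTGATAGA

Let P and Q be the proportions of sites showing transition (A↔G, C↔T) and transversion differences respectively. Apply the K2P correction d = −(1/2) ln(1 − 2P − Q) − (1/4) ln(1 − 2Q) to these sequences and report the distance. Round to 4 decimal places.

The sequences differ at positions 3 (C/T, transition), 9 (T/C, transition), 10 (T/C, transition), 11 (T/C, transition), 12 (C/T, transition), 15 (A/G, transition), 22 (T/C, transition), 28 (G/T, transversion), 29 (A/G, transition), 30 (C/A, transversion), 31 (G/T, transversion).
Of the 11 differences, 8 transitions and 3 transversions over 34 sites: P = 8/34 = 0.235294, Q = 3/34 = 0.088235.
d = −0.5·ln(0.441177) − 0.25·ln(0.823530) = −0.5·(-0.818309) − 0.25·(-0.194155) = 0.4577.

0.4577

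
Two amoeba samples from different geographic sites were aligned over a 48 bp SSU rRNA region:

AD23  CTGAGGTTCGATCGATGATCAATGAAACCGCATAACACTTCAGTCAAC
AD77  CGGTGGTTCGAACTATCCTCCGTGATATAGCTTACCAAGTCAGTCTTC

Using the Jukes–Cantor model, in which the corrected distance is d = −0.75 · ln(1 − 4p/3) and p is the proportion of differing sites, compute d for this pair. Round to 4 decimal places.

The sequences differ at positions 2 (T/G), 4 (A/T), 12 (T/A), 14 (G/T), 17 (G/C), 18 (A/C), 21 (A/C), 22 (A/G), 26 (A/T), 28 (C/T), 29 (C/A), 32 (A/T), 35 (A/C), 38 (C/A), 39 (T/G), 46 (A/T), 47 (A/T).
p = 17/48 = 0.354167.
d = −0.75 · ln(1 − (4/3)·0.354167) = −0.75 · ln(0.527777) = −0.75 · (-0.639081) = 0.4793.

0.4793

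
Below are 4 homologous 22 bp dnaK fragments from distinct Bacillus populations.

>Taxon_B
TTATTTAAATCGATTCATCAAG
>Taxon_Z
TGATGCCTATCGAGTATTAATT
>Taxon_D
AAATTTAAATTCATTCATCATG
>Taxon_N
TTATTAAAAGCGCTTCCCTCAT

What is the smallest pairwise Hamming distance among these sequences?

5

Pairwise Hamming distances:
  Taxon_B vs Taxon_Z: 11
  Taxon_B vs Taxon_D: 5
  Taxon_B vs Taxon_N: 8
  Taxon_Z vs Taxon_D: 13
  Taxon_Z vs Taxon_N: 14
  Taxon_D vs Taxon_N: 13
The smallest is 5, between Taxon_B and Taxon_D.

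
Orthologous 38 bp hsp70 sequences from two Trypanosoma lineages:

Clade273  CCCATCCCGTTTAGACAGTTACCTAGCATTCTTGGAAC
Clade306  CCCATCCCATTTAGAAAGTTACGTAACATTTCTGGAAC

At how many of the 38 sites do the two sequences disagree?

The sequences differ at positions 9 (G/A), 16 (C/A), 23 (C/G), 26 (G/A), 31 (C/T), 32 (T/C).
That gives 6 mismatches out of 38 aligned sites, so the Hamming distance is 6.

6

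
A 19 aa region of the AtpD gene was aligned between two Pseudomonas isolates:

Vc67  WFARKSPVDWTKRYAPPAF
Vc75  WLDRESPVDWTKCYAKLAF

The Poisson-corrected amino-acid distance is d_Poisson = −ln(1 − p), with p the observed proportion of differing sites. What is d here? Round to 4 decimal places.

0.3795

Mismatches occur at site 2 (F→L), site 3 (A→D), site 5 (K→E), site 13 (R→C), site 16 (P→K), site 17 (P→L).
p = 6/19 = 0.315789.
d = −ln(1 − 0.315789) = −ln(0.684211) = 0.3795.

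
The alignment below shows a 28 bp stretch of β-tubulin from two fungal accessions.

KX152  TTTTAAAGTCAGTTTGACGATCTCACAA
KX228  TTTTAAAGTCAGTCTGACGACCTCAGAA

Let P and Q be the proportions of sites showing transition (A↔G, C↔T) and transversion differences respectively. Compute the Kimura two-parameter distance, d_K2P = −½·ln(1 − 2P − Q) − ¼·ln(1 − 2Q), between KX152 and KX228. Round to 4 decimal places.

0.1169

Mismatches occur at site 14 (T↔C, transition), site 21 (T↔C, transition), site 26 (C↔G, transversion).
Of the 3 differences, 2 transitions and 1 transversion over 28 sites: P = 2/28 = 0.071429, Q = 1/28 = 0.035714.
d = −0.5·ln(0.821428) − 0.25·ln(0.928572) = −0.5·(-0.196711) − 0.25·(-0.074107) = 0.1169.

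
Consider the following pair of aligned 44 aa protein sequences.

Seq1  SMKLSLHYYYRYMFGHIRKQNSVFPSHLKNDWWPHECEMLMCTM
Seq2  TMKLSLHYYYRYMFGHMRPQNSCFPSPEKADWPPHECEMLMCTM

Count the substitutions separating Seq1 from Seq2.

Mismatches occur at site 1 (S→T), site 17 (I→M), site 19 (K→P), site 23 (V→C), site 27 (H→P), site 28 (L→E), site 30 (N→A), site 33 (W→P).
That gives 8 mismatches out of 44 aligned sites, so the Hamming distance is 8.

8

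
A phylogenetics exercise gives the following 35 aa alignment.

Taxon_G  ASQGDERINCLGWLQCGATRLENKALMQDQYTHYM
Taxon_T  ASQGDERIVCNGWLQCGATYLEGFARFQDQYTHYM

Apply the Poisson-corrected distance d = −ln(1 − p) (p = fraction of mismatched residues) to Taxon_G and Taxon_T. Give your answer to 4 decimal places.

Differing sites — 9:N/V; 11:L/N; 20:R/Y; 23:N/G; 24:K/F; 26:L/R; 27:M/F.
p = 7/35 = 0.200000.
d = −ln(1 − 0.200000) = −ln(0.800000) = 0.2231.

0.2231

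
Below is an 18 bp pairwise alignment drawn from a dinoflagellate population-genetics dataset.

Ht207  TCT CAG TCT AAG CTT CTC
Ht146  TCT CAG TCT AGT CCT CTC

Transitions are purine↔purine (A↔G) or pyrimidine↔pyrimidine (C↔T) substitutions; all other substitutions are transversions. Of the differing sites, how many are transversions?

1

Differing sites — 11:A/G (Ti); 12:G/T (Tv); 14:T/C (Ti).
Of the 3 differences, 2 transitions and 1 transversion, so the answer is 1.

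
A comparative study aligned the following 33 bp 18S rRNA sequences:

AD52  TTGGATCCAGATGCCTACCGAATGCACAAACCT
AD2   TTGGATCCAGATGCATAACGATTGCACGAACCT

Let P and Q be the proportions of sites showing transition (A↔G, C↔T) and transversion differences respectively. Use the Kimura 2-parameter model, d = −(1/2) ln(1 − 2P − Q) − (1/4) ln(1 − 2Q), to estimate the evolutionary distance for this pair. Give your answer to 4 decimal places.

Differing sites — 15:C/A (Tv); 18:C/A (Tv); 22:A/T (Tv); 28:A/G (Ti).
Of the 4 differences, 1 transition and 3 transversions over 33 sites: P = 1/33 = 0.030303, Q = 3/33 = 0.090909.
d = −0.5·ln(0.848485) − 0.25·ln(0.818182) = −0.5·(-0.164303) − 0.25·(-0.200670) = 0.1323.

0.1323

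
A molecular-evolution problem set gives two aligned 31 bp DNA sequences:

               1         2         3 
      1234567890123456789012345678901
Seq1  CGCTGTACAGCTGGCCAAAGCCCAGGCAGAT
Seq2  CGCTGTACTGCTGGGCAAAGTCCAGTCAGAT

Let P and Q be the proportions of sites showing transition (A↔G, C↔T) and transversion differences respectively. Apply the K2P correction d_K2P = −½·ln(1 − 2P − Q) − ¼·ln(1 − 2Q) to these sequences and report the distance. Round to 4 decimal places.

0.1417

The sequences differ at positions 9 (A/T, transversion), 15 (C/G, transversion), 21 (C/T, transition), 26 (G/T, transversion).
Of the 4 differences, 1 transition and 3 transversions over 31 sites: P = 1/31 = 0.032258, Q = 3/31 = 0.096774.
d = −0.5·ln(0.838710) − 0.25·ln(0.806452) = −0.5·(-0.175890) − 0.25·(-0.215111) = 0.1417.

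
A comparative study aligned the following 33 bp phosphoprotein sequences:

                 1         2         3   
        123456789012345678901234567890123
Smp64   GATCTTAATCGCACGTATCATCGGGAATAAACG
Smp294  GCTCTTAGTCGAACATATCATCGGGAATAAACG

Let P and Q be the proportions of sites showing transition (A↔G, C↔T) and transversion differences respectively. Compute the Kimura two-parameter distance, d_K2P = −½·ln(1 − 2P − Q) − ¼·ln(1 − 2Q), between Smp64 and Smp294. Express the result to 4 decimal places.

0.1326

Mismatches occur at site 2 (A→C, transversion), site 8 (A→G, transition), site 12 (C→A, transversion), site 15 (G→A, transition).
Of the 4 differences, 2 transitions and 2 transversions over 33 sites: P = 2/33 = 0.060606, Q = 2/33 = 0.060606.
d = −0.5·ln(0.818182) − 0.25·ln(0.878788) = −0.5·(-0.200670) − 0.25·(-0.129212) = 0.1326.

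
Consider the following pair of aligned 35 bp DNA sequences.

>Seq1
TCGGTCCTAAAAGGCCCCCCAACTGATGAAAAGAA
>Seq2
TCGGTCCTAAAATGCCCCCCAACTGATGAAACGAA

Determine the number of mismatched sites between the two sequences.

2

The sequences differ at positions 13 (G/T), 32 (A/C).
That gives 2 mismatches out of 35 aligned sites, so the Hamming distance is 2.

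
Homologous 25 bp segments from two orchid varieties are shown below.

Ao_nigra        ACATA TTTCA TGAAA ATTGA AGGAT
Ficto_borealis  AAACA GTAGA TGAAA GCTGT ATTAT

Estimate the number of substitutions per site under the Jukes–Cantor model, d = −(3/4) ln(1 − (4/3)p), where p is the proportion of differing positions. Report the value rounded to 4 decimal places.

The sequences differ at positions 2 (C/A), 4 (T/C), 6 (T/G), 8 (T/A), 9 (C/G), 16 (A/G), 17 (T/C), 20 (A/T), 22 (G/T), 23 (G/T).
p = 10/25 = 0.400000.
d = −0.75 · ln(1 − (4/3)·0.400000) = −0.75 · ln(0.466667) = −0.75 · (-0.762139) = 0.5716.

0.5716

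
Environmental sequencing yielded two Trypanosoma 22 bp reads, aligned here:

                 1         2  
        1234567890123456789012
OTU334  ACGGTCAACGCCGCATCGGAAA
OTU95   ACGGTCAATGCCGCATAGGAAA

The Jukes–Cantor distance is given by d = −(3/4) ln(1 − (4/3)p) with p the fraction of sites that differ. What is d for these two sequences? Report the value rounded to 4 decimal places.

Mismatches occur at site 9 (C/T), site 17 (C/A).
p = 2/22 = 0.090909.
d = −0.75 · ln(1 − (4/3)·0.090909) = −0.75 · ln(0.878788) = −0.75 · (-0.129212) = 0.0969.

0.0969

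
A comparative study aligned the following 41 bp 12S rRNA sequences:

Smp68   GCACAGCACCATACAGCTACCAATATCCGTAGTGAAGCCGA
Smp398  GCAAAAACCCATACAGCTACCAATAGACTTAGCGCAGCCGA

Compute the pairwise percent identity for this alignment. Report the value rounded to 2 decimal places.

78.05%

Mismatches occur at site 4 (C/A), site 6 (G/A), site 7 (C/A), site 8 (A/C), site 26 (T/G), site 27 (C/A), site 29 (G/T), site 33 (T/C), site 35 (A/C).
32 of the 41 sites match, so the percent identity is 32/41 × 100 = 78.05%.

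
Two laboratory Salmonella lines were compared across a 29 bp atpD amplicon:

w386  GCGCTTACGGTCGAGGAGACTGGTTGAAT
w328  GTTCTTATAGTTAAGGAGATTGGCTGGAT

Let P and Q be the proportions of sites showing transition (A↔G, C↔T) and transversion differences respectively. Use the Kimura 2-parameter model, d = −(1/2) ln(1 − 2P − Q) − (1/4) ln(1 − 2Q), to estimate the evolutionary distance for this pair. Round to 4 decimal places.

The sequences differ at positions 2 (C/T, transition), 3 (G/T, transversion), 8 (C/T, transition), 9 (G/A, transition), 12 (C/T, transition), 13 (G/A, transition), 20 (C/T, transition), 24 (T/C, transition), 27 (A/G, transition).
Of the 9 differences, 8 transitions and 1 transversion over 29 sites: P = 8/29 = 0.275862, Q = 1/29 = 0.034483.
d = −0.5·ln(0.413793) − 0.25·ln(0.931034) = −0.5·(-0.882389) − 0.25·(-0.071459) = 0.4591.

0.4591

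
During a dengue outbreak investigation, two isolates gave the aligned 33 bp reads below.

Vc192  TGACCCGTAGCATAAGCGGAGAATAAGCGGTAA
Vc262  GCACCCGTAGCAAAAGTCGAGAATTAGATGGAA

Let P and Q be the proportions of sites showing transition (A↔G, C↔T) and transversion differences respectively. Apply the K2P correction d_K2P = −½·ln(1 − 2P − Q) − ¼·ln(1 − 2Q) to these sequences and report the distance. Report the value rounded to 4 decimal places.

0.3463

Differing sites — 1:T/G (Tv); 2:G/C (Tv); 13:T/A (Tv); 17:C/T (Ti); 18:G/C (Tv); 25:A/T (Tv); 28:C/A (Tv); 29:G/T (Tv); 31:T/G (Tv).
Of the 9 differences, 1 transition and 8 transversions over 33 sites: P = 1/33 = 0.030303, Q = 8/33 = 0.242424.
d = −0.5·ln(0.696970) − 0.25·ln(0.515152) = −0.5·(-0.361013) − 0.25·(-0.663293) = 0.3463.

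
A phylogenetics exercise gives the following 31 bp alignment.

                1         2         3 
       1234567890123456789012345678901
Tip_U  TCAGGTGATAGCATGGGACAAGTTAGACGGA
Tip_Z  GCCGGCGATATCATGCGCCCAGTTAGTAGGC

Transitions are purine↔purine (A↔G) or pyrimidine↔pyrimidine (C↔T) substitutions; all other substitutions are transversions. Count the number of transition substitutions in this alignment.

1

The sequences differ at positions 1 (T/G, transversion), 3 (A/C, transversion), 6 (T/C, transition), 11 (G/T, transversion), 16 (G/C, transversion), 18 (A/C, transversion), 20 (A/C, transversion), 27 (A/T, transversion), 28 (C/A, transversion), 31 (A/C, transversion).
Of the 10 differences, 1 transition and 9 transversions, so the answer is 1.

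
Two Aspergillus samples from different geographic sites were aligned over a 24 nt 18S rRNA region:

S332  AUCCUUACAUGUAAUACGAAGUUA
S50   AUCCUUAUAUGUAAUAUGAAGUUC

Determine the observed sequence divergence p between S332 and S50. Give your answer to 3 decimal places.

0.125

Mismatches occur at site 8 (C↔U), site 17 (C↔U), site 24 (A↔C).
There are 3 differences over 24 sites, so p = 3/24 = 0.125.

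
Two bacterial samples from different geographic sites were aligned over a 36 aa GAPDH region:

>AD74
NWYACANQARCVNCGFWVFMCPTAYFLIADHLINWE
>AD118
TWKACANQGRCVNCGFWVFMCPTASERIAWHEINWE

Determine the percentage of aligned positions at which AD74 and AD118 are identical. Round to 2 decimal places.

Differing sites — 1:N/T; 3:Y/K; 9:A/G; 25:Y/S; 26:F/E; 27:L/R; 30:D/W; 32:L/E.
28 of the 36 sites match, so the percent identity is 28/36 × 100 = 77.78%.

77.78%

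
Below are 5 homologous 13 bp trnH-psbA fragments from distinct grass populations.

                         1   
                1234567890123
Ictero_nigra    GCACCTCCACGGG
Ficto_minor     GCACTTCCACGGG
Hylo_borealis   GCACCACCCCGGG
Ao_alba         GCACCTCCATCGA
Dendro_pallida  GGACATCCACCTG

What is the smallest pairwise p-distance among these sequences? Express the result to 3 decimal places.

0.077

Pairwise Hamming distances:
  Ictero_nigra vs Ficto_minor: 1
  Ictero_nigra vs Hylo_borealis: 2
  Ictero_nigra vs Ao_alba: 3
  Ictero_nigra vs Dendro_pallida: 4
  Ficto_minor vs Hylo_borealis: 3
  Ficto_minor vs Ao_alba: 4
  Ficto_minor vs Dendro_pallida: 4
  Hylo_borealis vs Ao_alba: 5
  Hylo_borealis vs Dendro_pallida: 6
  Ao_alba vs Dendro_pallida: 5
The smallest is 1 mismatch, between Ictero_nigra and Ficto_minor; p = 1/13 = 0.077.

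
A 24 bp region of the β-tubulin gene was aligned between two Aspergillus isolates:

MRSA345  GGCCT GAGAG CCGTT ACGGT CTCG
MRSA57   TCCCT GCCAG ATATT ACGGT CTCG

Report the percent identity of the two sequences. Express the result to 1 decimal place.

Mismatches occur at site 1 (G→T), site 2 (G→C), site 7 (A→C), site 8 (G→C), site 11 (C→A), site 12 (C→T), site 13 (G→A).
17 of the 24 sites match, so the percent identity is 17/24 × 100 = 70.8%.

70.8%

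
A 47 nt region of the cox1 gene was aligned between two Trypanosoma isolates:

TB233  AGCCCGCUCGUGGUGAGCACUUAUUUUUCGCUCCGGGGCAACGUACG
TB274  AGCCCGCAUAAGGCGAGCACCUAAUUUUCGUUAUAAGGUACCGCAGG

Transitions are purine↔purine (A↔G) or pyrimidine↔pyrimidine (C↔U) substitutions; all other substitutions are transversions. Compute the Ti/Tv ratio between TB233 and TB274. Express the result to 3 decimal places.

Mismatches occur at site 8 (U↔A, transversion), site 9 (C↔U, transition), site 10 (G↔A, transition), site 11 (U↔A, transversion), site 14 (U↔C, transition), site 21 (U↔C, transition), site 24 (U↔A, transversion), site 31 (C↔U, transition), site 33 (C↔A, transversion), site 34 (C↔U, transition), site 35 (G↔A, transition), site 36 (G↔A, transition), site 39 (C↔U, transition), site 41 (A↔C, transversion), site 44 (U↔C, transition), site 46 (C↔G, transversion).
Of the 16 differences, 10 transitions and 6 transversions, so Ti/Tv = 10/6 = 1.667.

1.667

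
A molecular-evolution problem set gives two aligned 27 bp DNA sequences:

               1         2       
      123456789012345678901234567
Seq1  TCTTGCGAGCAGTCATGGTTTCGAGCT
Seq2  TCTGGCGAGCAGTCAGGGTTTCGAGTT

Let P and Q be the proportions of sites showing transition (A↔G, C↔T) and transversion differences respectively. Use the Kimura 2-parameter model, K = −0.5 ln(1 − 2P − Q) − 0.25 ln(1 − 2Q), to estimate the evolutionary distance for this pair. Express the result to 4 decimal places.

Differing sites — 4:T/G (Tv); 16:T/G (Tv); 26:C/T (Ti).
Of the 3 differences, 1 transition and 2 transversions over 27 sites: P = 1/27 = 0.037037, Q = 2/27 = 0.074074.
d = −0.5·ln(0.851852) − 0.25·ln(0.851852) = −0.5·(-0.160342) − 0.25·(-0.160342) = 0.1203.

0.1203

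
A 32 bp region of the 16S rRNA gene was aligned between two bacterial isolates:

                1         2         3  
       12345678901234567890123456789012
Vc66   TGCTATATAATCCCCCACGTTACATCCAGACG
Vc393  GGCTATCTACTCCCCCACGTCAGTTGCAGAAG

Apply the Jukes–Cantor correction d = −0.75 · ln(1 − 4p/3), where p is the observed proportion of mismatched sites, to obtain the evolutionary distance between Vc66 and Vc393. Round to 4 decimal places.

Differing sites — 1:T/G; 7:A/C; 10:A/C; 21:T/C; 23:C/G; 24:A/T; 26:C/G; 31:C/A.
p = 8/32 = 0.250000.
d = −0.75 · ln(1 − (4/3)·0.250000) = −0.75 · ln(0.666667) = −0.75 · (-0.405465) = 0.3041.

0.3041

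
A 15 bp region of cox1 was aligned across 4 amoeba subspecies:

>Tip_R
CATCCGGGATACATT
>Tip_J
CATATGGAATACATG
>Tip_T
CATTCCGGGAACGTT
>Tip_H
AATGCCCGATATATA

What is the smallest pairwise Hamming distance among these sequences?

Pairwise Hamming distances:
  Tip_R vs Tip_J: 4
  Tip_R vs Tip_T: 5
  Tip_R vs Tip_H: 6
  Tip_J vs Tip_T: 8
  Tip_J vs Tip_H: 8
  Tip_T vs Tip_H: 8
The smallest is 4, between Tip_R and Tip_J.

4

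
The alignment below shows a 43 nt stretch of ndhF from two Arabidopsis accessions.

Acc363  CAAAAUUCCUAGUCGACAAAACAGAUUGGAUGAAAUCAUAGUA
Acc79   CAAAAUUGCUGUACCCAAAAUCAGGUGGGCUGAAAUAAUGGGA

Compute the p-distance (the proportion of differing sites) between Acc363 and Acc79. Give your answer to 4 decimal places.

0.3256

The sequences differ at positions 8 (C/G), 11 (A/G), 12 (G/U), 13 (U/A), 15 (G/C), 16 (A/C), 17 (C/A), 21 (A/U), 25 (A/G), 27 (U/G), 30 (A/C), 37 (C/A), 40 (A/G), 42 (U/G).
There are 14 differences over 43 sites, so p = 14/43 = 0.3256.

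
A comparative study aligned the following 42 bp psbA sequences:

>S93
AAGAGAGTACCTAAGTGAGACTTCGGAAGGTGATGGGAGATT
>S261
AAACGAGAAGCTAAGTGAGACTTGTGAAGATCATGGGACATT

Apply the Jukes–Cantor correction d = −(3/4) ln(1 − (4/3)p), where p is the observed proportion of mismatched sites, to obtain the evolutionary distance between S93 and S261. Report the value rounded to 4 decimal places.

Differing sites — 3:G/A; 4:A/C; 8:T/A; 10:C/G; 24:C/G; 25:G/T; 30:G/A; 32:G/C; 39:G/C.
p = 9/42 = 0.214286.
d = −0.75 · ln(1 − (4/3)·0.214286) = −0.75 · ln(0.714285) = −0.75 · (-0.336473) = 0.2524.

0.2524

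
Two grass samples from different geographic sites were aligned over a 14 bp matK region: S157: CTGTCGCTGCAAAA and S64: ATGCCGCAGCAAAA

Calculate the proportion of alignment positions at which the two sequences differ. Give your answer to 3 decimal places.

0.214

Differing sites — 1:C/A; 4:T/C; 8:T/A.
There are 3 differences over 14 sites, so p = 3/14 = 0.214.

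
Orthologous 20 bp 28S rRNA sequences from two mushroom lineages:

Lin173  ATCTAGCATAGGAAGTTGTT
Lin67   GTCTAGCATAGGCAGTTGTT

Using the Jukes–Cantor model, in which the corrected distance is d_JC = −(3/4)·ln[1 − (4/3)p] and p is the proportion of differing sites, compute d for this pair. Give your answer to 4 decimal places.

Differing sites — 1:A/G; 13:A/C.
p = 2/20 = 0.100000.
d = −0.75 · ln(1 − (4/3)·0.100000) = −0.75 · ln(0.866667) = −0.75 · (-0.143100) = 0.1073.

0.1073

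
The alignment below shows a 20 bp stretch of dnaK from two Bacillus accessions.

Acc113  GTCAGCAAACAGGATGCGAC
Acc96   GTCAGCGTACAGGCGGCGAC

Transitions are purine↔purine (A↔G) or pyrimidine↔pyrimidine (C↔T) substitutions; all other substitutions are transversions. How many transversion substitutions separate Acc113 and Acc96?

Differing sites — 7:A/G (Ti); 8:A/T (Tv); 14:A/C (Tv); 15:T/G (Tv).
Of the 4 differences, 1 transition and 3 transversions, so the answer is 3.

3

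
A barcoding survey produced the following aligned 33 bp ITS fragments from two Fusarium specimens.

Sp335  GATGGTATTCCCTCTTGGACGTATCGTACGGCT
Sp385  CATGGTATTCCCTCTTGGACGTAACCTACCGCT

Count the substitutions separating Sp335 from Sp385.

Mismatches occur at site 1 (G→C), site 24 (T→A), site 26 (G→C), site 30 (G→C).
That gives 4 mismatches out of 33 aligned sites, so the Hamming distance is 4.

4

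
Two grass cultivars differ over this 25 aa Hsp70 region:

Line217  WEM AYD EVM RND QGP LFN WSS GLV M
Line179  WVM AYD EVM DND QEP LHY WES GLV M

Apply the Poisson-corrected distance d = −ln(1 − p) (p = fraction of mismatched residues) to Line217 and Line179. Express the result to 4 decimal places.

The sequences differ at positions 2 (E/V), 10 (R/D), 14 (G/E), 17 (F/H), 18 (N/Y), 20 (S/E).
p = 6/25 = 0.240000.
d = −ln(1 − 0.240000) = −ln(0.760000) = 0.2744.

0.2744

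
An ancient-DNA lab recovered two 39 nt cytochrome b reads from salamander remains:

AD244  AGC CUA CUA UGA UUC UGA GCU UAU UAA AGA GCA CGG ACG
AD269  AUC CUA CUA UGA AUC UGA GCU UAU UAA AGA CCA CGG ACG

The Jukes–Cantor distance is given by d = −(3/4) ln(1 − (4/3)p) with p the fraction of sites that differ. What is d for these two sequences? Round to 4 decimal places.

Mismatches occur at site 2 (G/U), site 13 (U/A), site 31 (G/C).
p = 3/39 = 0.076923.
d = −0.75 · ln(1 − (4/3)·0.076923) = −0.75 · ln(0.897436) = −0.75 · (-0.108213) = 0.0812.

0.0812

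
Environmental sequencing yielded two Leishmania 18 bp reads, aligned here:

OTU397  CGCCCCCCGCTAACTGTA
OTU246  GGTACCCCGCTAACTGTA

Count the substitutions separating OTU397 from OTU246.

Mismatches occur at site 1 (C↔G), site 3 (C↔T), site 4 (C↔A).
That gives 3 mismatches out of 18 aligned sites, so the Hamming distance is 3.

3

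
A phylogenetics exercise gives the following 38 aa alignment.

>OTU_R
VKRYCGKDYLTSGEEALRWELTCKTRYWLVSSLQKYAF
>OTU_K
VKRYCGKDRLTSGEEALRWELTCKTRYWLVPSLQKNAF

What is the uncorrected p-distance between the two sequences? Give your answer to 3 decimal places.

The sequences differ at positions 9 (Y/R), 31 (S/P), 36 (Y/N).
There are 3 differences over 38 sites, so p = 3/38 = 0.079.

0.079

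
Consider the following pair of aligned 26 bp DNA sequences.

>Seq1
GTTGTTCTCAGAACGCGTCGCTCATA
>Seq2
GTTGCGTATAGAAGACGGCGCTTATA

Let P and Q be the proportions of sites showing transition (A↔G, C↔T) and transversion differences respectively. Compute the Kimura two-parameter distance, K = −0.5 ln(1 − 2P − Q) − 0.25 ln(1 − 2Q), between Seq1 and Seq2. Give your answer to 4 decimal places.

Mismatches occur at site 5 (T→C, transition), site 6 (T→G, transversion), site 7 (C→T, transition), site 8 (T→A, transversion), site 9 (C→T, transition), site 14 (C→G, transversion), site 15 (G→A, transition), site 18 (T→G, transversion), site 23 (C→T, transition).
Of the 9 differences, 5 transitions and 4 transversions over 26 sites: P = 5/26 = 0.192308, Q = 4/26 = 0.153846.
d = −0.5·ln(0.461538) − 0.25·ln(0.692308) = −0.5·(-0.773191) − 0.25·(-0.367724) = 0.4785.

0.4785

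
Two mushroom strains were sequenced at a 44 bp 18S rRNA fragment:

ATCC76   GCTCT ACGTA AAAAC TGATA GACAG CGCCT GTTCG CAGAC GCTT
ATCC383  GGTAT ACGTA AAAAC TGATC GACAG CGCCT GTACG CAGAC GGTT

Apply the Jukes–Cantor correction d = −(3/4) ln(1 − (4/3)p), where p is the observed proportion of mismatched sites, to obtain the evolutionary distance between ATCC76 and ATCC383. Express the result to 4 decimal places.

0.1232

Differing sites — 2:C/G; 4:C/A; 20:A/C; 33:T/A; 42:C/G.
p = 5/44 = 0.113636.
d = −0.75 · ln(1 − (4/3)·0.113636) = −0.75 · ln(0.848485) = −0.75 · (-0.164303) = 0.1232.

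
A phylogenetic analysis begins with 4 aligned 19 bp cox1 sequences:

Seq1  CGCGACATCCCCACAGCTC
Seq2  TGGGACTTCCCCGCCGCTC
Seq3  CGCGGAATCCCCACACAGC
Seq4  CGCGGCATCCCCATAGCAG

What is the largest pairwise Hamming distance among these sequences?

Pairwise Hamming distances:
  Seq1 vs Seq2: 5
  Seq1 vs Seq3: 5
  Seq1 vs Seq4: 4
  Seq2 vs Seq3: 10
  Seq2 vs Seq4: 9
  Seq3 vs Seq4: 6
The largest is 10, between Seq2 and Seq3.

10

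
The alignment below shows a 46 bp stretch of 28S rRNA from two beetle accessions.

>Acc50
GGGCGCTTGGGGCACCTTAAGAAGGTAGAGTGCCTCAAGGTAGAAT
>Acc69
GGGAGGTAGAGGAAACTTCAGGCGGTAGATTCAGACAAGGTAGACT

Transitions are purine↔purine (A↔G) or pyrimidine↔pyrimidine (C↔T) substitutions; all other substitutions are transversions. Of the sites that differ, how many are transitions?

Differing sites — 4:C/A (Tv); 6:C/G (Tv); 8:T/A (Tv); 10:G/A (Ti); 13:C/A (Tv); 15:C/A (Tv); 19:A/C (Tv); 22:A/G (Ti); 23:A/C (Tv); 30:G/T (Tv); 32:G/C (Tv); 33:C/A (Tv); 34:C/G (Tv); 35:T/A (Tv); 45:A/C (Tv).
Of the 15 differences, 2 transitions and 13 transversions, so the answer is 2.

2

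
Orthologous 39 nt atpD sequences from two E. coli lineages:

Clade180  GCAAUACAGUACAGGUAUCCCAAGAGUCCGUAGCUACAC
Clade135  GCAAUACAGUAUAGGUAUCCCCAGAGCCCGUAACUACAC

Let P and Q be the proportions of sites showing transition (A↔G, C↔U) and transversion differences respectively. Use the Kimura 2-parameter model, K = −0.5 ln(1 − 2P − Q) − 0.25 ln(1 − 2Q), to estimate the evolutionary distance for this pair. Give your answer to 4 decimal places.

0.1121

Mismatches occur at site 12 (C/U, transition), site 22 (A/C, transversion), site 27 (U/C, transition), site 33 (G/A, transition).
Of the 4 differences, 3 transitions and 1 transversion over 39 sites: P = 3/39 = 0.076923, Q = 1/39 = 0.025641.
d = −0.5·ln(0.820513) − 0.25·ln(0.948718) = −0.5·(-0.197826) − 0.25·(-0.052644) = 0.1121.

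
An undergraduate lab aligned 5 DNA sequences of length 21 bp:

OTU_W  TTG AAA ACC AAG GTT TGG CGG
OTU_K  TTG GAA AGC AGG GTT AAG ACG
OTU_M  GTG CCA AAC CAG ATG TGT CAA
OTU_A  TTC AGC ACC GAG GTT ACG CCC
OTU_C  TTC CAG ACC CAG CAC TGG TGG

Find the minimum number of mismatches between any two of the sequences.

Pairwise Hamming distances:
  OTU_W vs OTU_K: 7
  OTU_W vs OTU_M: 10
  OTU_W vs OTU_A: 8
  OTU_W vs OTU_C: 8
  OTU_K vs OTU_M: 14
  OTU_K vs OTU_A: 10
  OTU_K vs OTU_C: 13
  OTU_M vs OTU_A: 14
  OTU_M vs OTU_C: 12
  OTU_A vs OTU_C: 12
The smallest is 7, between OTU_W and OTU_K.

7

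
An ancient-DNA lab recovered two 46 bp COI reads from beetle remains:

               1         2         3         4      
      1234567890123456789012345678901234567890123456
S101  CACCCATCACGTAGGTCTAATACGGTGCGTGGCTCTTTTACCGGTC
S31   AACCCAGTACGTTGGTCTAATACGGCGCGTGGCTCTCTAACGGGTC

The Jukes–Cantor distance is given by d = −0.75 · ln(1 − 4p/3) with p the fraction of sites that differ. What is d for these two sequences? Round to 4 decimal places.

The sequences differ at positions 1 (C/A), 7 (T/G), 8 (C/T), 13 (A/T), 26 (T/C), 37 (T/C), 39 (T/A), 42 (C/G).
p = 8/46 = 0.173913.
d = −0.75 · ln(1 − (4/3)·0.173913) = −0.75 · ln(0.768116) = −0.75 · (-0.263815) = 0.1979.

0.1979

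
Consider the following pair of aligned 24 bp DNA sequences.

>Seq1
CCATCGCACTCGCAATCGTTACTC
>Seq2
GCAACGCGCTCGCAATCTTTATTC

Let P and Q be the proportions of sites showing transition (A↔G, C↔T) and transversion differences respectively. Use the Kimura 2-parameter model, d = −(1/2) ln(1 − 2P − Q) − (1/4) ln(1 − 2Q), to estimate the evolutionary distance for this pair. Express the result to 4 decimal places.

0.2443

Mismatches occur at site 1 (C/G, transversion), site 4 (T/A, transversion), site 8 (A/G, transition), site 18 (G/T, transversion), site 22 (C/T, transition).
Of the 5 differences, 2 transitions and 3 transversions over 24 sites: P = 2/24 = 0.083333, Q = 3/24 = 0.125000.
d = −0.5·ln(0.708334) − 0.25·ln(0.750000) = −0.5·(-0.344840) − 0.25·(-0.287682) = 0.2443.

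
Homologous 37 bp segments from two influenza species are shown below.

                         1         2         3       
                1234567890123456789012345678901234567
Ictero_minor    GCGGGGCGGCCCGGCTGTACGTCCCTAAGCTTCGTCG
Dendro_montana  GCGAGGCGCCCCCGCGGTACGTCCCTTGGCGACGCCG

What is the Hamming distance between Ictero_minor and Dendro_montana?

Differing sites — 4:G/A; 9:G/C; 13:G/C; 16:T/G; 27:A/T; 28:A/G; 31:T/G; 32:T/A; 35:T/C.
That gives 9 mismatches out of 37 aligned sites, so the Hamming distance is 9.

9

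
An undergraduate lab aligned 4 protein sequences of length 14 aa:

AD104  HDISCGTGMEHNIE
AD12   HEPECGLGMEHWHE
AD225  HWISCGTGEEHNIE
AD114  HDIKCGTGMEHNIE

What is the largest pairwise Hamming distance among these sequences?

7

Pairwise Hamming distances:
  AD104 vs AD12: 6
  AD104 vs AD225: 2
  AD104 vs AD114: 1
  AD12 vs AD225: 7
  AD12 vs AD114: 6
  AD225 vs AD114: 3
The largest is 7, between AD12 and AD225.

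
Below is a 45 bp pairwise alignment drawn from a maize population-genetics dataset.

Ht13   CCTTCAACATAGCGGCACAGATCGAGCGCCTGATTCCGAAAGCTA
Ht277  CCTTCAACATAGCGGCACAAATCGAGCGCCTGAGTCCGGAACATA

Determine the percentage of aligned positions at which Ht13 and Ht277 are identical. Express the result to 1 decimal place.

Differing sites — 20:G/A; 34:T/G; 39:A/G; 42:G/C; 43:C/A.
40 of the 45 sites match, so the percent identity is 40/45 × 100 = 88.9%.

88.9%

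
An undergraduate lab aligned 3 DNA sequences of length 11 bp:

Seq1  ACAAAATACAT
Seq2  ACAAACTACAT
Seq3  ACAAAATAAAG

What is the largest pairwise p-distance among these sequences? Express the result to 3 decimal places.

Pairwise Hamming distances:
  Seq1 vs Seq2: 1
  Seq1 vs Seq3: 2
  Seq2 vs Seq3: 3
The largest is 3 mismatches, between Seq2 and Seq3; p = 3/11 = 0.273.

0.273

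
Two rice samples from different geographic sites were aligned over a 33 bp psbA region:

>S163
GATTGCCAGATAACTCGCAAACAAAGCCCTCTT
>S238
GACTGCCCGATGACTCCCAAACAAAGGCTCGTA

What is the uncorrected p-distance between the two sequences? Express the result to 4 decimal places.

0.2727

The sequences differ at positions 3 (T/C), 8 (A/C), 12 (A/G), 17 (G/C), 27 (C/G), 29 (C/T), 30 (T/C), 31 (C/G), 33 (T/A).
There are 9 differences over 33 sites, so p = 9/33 = 0.2727.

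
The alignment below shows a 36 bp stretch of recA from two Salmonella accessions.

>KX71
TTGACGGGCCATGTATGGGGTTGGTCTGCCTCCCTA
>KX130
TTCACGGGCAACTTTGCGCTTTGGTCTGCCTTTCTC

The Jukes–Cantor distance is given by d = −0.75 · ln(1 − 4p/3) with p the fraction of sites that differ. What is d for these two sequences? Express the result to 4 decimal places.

Differing sites — 3:G/C; 10:C/A; 12:T/C; 13:G/T; 15:A/T; 16:T/G; 17:G/C; 19:G/C; 20:G/T; 32:C/T; 33:C/T; 36:A/C.
p = 12/36 = 0.333333.
d = −0.75 · ln(1 − (4/3)·0.333333) = −0.75 · ln(0.555556) = −0.75 · (-0.587786) = 0.4408.

0.4408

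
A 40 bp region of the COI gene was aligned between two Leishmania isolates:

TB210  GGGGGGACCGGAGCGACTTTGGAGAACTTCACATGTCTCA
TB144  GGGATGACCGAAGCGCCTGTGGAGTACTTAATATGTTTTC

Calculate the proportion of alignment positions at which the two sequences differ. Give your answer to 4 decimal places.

The sequences differ at positions 4 (G/A), 5 (G/T), 11 (G/A), 16 (A/C), 19 (T/G), 25 (A/T), 30 (C/A), 32 (C/T), 37 (C/T), 39 (C/T), 40 (A/C).
There are 11 differences over 40 sites, so p = 11/40 = 0.2750.

0.2750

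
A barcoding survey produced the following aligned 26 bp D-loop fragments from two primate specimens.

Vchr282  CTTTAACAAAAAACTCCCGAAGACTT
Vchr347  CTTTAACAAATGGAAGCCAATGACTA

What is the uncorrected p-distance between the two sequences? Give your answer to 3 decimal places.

0.346

Mismatches occur at site 11 (A/T), site 12 (A/G), site 13 (A/G), site 14 (C/A), site 15 (T/A), site 16 (C/G), site 19 (G/A), site 21 (A/T), site 26 (T/A).
There are 9 differences over 26 sites, so p = 9/26 = 0.346.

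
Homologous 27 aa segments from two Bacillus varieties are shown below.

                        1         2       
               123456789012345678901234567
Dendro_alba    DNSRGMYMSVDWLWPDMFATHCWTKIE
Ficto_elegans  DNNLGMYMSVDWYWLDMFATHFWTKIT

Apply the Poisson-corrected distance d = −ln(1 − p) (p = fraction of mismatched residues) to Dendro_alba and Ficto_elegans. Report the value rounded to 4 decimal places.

The sequences differ at positions 3 (S/N), 4 (R/L), 13 (L/Y), 15 (P/L), 22 (C/F), 27 (E/T).
p = 6/27 = 0.222222.
d = −ln(1 − 0.222222) = −ln(0.777778) = 0.2513.

0.2513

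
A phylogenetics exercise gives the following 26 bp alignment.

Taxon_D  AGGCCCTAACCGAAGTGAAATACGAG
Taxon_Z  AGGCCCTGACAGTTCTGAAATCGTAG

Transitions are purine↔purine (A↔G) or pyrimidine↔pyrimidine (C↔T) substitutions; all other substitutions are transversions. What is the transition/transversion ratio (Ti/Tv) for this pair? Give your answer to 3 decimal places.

0.143

Mismatches occur at site 8 (A/G, transition), site 11 (C/A, transversion), site 13 (A/T, transversion), site 14 (A/T, transversion), site 15 (G/C, transversion), site 22 (A/C, transversion), site 23 (C/G, transversion), site 24 (G/T, transversion).
Of the 8 differences, 1 transition and 7 transversions, so Ti/Tv = 1/7 = 0.143.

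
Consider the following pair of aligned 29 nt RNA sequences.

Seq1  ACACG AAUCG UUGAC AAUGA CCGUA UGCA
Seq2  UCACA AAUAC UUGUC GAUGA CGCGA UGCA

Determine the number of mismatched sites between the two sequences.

9

Mismatches occur at site 1 (A/U), site 5 (G/A), site 9 (C/A), site 10 (G/C), site 14 (A/U), site 16 (A/G), site 22 (C/G), site 23 (G/C), site 24 (U/G).
That gives 9 mismatches out of 29 aligned sites, so the Hamming distance is 9.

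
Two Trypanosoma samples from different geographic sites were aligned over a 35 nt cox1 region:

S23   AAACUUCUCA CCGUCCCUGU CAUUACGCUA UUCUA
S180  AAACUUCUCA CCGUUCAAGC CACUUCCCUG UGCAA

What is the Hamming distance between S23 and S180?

Mismatches occur at site 15 (C→U), site 17 (C→A), site 18 (U→A), site 20 (U→C), site 23 (U→C), site 25 (A→U), site 27 (G→C), site 30 (A→G), site 32 (U→G), site 34 (U→A).
That gives 10 mismatches out of 35 aligned sites, so the Hamming distance is 10.

10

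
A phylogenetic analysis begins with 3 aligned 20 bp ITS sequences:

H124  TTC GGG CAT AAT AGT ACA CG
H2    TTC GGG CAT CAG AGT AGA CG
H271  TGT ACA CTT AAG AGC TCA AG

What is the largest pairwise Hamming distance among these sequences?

Pairwise Hamming distances:
  H124 vs H2: 3
  H124 vs H271: 10
  H2 vs H271: 11
The largest is 11, between H2 and H271.

11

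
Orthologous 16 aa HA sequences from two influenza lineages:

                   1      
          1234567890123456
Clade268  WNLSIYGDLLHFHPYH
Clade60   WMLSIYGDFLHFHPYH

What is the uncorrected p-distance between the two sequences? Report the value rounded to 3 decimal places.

0.125

The sequences differ at positions 2 (N/M), 9 (L/F).
There are 2 differences over 16 sites, so p = 2/16 = 0.125.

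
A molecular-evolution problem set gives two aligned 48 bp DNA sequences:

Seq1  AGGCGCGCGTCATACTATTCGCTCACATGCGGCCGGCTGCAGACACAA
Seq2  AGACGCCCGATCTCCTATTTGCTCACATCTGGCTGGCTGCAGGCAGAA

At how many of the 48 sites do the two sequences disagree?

12

Mismatches occur at site 3 (G→A), site 7 (G→C), site 10 (T→A), site 11 (C→T), site 12 (A→C), site 14 (A→C), site 20 (C→T), site 29 (G→C), site 30 (C→T), site 34 (C→T), site 43 (A→G), site 46 (C→G).
That gives 12 mismatches out of 48 aligned sites, so the Hamming distance is 12.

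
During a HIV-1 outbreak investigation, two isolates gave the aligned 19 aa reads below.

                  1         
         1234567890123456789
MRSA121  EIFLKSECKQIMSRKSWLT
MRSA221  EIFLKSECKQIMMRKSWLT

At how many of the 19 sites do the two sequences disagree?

1

Differing sites — 13:S/M.
That gives 1 mismatch out of 19 aligned sites, so the Hamming distance is 1.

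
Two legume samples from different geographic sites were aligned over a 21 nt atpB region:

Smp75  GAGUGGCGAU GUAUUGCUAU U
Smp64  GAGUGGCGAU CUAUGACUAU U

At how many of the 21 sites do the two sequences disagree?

3

Differing sites — 11:G/C; 15:U/G; 16:G/A.
That gives 3 mismatches out of 21 aligned sites, so the Hamming distance is 3.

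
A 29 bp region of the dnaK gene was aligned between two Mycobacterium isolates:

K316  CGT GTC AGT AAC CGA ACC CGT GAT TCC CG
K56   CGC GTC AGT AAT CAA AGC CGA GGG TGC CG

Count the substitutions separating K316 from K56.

Mismatches occur at site 3 (T/C), site 12 (C/T), site 14 (G/A), site 17 (C/G), site 21 (T/A), site 23 (A/G), site 24 (T/G), site 26 (C/G).
That gives 8 mismatches out of 29 aligned sites, so the Hamming distance is 8.

8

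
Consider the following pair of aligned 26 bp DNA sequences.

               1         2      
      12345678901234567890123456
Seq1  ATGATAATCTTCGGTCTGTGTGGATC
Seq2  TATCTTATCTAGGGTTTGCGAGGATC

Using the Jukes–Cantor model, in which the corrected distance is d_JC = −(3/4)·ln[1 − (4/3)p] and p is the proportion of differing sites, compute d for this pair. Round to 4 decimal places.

0.5393

The sequences differ at positions 1 (A/T), 2 (T/A), 3 (G/T), 4 (A/C), 6 (A/T), 11 (T/A), 12 (C/G), 16 (C/T), 19 (T/C), 21 (T/A).
p = 10/26 = 0.384615.
d = −0.75 · ln(1 − (4/3)·0.384615) = −0.75 · ln(0.487180) = −0.75 · (-0.719122) = 0.5393.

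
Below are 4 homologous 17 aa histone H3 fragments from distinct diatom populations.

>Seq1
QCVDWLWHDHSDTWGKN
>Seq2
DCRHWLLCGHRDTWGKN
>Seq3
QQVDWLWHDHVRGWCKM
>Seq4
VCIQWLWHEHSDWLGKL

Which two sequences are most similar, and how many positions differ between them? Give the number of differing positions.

Pairwise Hamming distances:
  Seq1 vs Seq2: 7
  Seq1 vs Seq3: 6
  Seq1 vs Seq4: 7
  Seq2 vs Seq3: 12
  Seq2 vs Seq4: 10
  Seq3 vs Seq4: 11
The smallest is 6, between Seq1 and Seq3.

6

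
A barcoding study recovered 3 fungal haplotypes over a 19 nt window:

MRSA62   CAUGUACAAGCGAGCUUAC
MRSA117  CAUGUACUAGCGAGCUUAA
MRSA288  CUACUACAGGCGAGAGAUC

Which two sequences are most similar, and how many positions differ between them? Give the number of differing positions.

Pairwise Hamming distances:
  MRSA62 vs MRSA117: 2
  MRSA62 vs MRSA288: 8
  MRSA117 vs MRSA288: 10
The smallest is 2, between MRSA62 and MRSA117.

2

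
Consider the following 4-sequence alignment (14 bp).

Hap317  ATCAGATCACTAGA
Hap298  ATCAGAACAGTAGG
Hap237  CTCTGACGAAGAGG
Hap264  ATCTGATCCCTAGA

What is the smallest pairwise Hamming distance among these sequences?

Pairwise Hamming distances:
  Hap317 vs Hap298: 3
  Hap317 vs Hap237: 7
  Hap317 vs Hap264: 2
  Hap298 vs Hap237: 6
  Hap298 vs Hap264: 5
  Hap237 vs Hap264: 7
The smallest is 2, between Hap317 and Hap264.

2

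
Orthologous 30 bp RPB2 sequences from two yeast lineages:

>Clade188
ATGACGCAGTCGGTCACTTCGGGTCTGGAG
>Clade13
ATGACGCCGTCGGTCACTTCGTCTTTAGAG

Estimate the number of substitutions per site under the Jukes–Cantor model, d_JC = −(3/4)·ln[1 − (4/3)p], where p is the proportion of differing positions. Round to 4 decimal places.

Mismatches occur at site 8 (A↔C), site 22 (G↔T), site 23 (G↔C), site 25 (C↔T), site 27 (G↔A).
p = 5/30 = 0.166667.
d = −0.75 · ln(1 − (4/3)·0.166667) = −0.75 · ln(0.777777) = −0.75 · (-0.251315) = 0.1885.

0.1885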